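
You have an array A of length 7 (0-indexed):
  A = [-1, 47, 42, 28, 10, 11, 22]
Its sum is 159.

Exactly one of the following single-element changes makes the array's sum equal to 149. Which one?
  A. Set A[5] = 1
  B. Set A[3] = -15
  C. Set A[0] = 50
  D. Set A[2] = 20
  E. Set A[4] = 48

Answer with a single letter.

Answer: A

Derivation:
Option A: A[5] 11->1, delta=-10, new_sum=159+(-10)=149 <-- matches target
Option B: A[3] 28->-15, delta=-43, new_sum=159+(-43)=116
Option C: A[0] -1->50, delta=51, new_sum=159+(51)=210
Option D: A[2] 42->20, delta=-22, new_sum=159+(-22)=137
Option E: A[4] 10->48, delta=38, new_sum=159+(38)=197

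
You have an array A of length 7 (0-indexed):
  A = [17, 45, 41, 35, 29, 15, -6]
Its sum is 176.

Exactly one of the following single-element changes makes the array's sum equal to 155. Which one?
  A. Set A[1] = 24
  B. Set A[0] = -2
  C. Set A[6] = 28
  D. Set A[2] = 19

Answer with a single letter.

Answer: A

Derivation:
Option A: A[1] 45->24, delta=-21, new_sum=176+(-21)=155 <-- matches target
Option B: A[0] 17->-2, delta=-19, new_sum=176+(-19)=157
Option C: A[6] -6->28, delta=34, new_sum=176+(34)=210
Option D: A[2] 41->19, delta=-22, new_sum=176+(-22)=154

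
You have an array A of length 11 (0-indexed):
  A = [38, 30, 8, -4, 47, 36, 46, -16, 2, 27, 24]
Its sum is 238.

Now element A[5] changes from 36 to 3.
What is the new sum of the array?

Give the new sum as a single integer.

Old value at index 5: 36
New value at index 5: 3
Delta = 3 - 36 = -33
New sum = old_sum + delta = 238 + (-33) = 205

Answer: 205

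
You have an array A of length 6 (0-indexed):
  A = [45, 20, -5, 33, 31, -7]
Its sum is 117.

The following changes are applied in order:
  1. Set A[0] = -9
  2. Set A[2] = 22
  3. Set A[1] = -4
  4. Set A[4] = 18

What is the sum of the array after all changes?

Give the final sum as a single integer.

Answer: 53

Derivation:
Initial sum: 117
Change 1: A[0] 45 -> -9, delta = -54, sum = 63
Change 2: A[2] -5 -> 22, delta = 27, sum = 90
Change 3: A[1] 20 -> -4, delta = -24, sum = 66
Change 4: A[4] 31 -> 18, delta = -13, sum = 53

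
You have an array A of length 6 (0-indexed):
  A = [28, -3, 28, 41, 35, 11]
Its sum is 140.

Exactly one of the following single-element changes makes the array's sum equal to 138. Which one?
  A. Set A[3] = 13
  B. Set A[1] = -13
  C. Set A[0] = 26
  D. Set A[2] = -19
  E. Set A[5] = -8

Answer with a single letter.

Answer: C

Derivation:
Option A: A[3] 41->13, delta=-28, new_sum=140+(-28)=112
Option B: A[1] -3->-13, delta=-10, new_sum=140+(-10)=130
Option C: A[0] 28->26, delta=-2, new_sum=140+(-2)=138 <-- matches target
Option D: A[2] 28->-19, delta=-47, new_sum=140+(-47)=93
Option E: A[5] 11->-8, delta=-19, new_sum=140+(-19)=121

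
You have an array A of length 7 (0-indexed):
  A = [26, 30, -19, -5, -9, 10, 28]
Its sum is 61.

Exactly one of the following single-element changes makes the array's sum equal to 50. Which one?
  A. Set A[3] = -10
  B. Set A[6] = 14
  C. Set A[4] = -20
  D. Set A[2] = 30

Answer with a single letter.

Option A: A[3] -5->-10, delta=-5, new_sum=61+(-5)=56
Option B: A[6] 28->14, delta=-14, new_sum=61+(-14)=47
Option C: A[4] -9->-20, delta=-11, new_sum=61+(-11)=50 <-- matches target
Option D: A[2] -19->30, delta=49, new_sum=61+(49)=110

Answer: C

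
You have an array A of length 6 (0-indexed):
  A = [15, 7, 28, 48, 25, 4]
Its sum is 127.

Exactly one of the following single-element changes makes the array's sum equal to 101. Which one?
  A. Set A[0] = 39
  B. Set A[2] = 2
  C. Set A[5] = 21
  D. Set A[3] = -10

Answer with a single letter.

Answer: B

Derivation:
Option A: A[0] 15->39, delta=24, new_sum=127+(24)=151
Option B: A[2] 28->2, delta=-26, new_sum=127+(-26)=101 <-- matches target
Option C: A[5] 4->21, delta=17, new_sum=127+(17)=144
Option D: A[3] 48->-10, delta=-58, new_sum=127+(-58)=69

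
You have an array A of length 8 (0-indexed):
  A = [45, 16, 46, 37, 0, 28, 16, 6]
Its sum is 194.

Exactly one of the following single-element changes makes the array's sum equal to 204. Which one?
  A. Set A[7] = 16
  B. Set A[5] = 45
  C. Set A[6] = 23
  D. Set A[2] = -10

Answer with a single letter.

Option A: A[7] 6->16, delta=10, new_sum=194+(10)=204 <-- matches target
Option B: A[5] 28->45, delta=17, new_sum=194+(17)=211
Option C: A[6] 16->23, delta=7, new_sum=194+(7)=201
Option D: A[2] 46->-10, delta=-56, new_sum=194+(-56)=138

Answer: A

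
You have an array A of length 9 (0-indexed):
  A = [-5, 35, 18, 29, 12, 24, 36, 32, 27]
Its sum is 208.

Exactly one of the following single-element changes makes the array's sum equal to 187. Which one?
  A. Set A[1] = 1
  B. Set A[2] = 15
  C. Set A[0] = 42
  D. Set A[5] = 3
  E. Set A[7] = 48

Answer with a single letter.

Option A: A[1] 35->1, delta=-34, new_sum=208+(-34)=174
Option B: A[2] 18->15, delta=-3, new_sum=208+(-3)=205
Option C: A[0] -5->42, delta=47, new_sum=208+(47)=255
Option D: A[5] 24->3, delta=-21, new_sum=208+(-21)=187 <-- matches target
Option E: A[7] 32->48, delta=16, new_sum=208+(16)=224

Answer: D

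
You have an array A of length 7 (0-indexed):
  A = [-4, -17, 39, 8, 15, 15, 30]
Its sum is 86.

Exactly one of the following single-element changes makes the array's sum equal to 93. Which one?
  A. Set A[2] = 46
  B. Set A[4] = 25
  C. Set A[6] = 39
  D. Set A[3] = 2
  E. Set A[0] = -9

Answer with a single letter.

Option A: A[2] 39->46, delta=7, new_sum=86+(7)=93 <-- matches target
Option B: A[4] 15->25, delta=10, new_sum=86+(10)=96
Option C: A[6] 30->39, delta=9, new_sum=86+(9)=95
Option D: A[3] 8->2, delta=-6, new_sum=86+(-6)=80
Option E: A[0] -4->-9, delta=-5, new_sum=86+(-5)=81

Answer: A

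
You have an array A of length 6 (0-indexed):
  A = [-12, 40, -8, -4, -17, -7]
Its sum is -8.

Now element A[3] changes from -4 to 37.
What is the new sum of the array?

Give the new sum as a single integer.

Answer: 33

Derivation:
Old value at index 3: -4
New value at index 3: 37
Delta = 37 - -4 = 41
New sum = old_sum + delta = -8 + (41) = 33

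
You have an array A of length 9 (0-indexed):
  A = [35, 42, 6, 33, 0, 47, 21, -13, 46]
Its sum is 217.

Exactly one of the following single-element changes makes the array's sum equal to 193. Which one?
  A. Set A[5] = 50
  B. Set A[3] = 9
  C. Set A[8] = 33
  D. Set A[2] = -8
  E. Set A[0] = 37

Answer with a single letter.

Option A: A[5] 47->50, delta=3, new_sum=217+(3)=220
Option B: A[3] 33->9, delta=-24, new_sum=217+(-24)=193 <-- matches target
Option C: A[8] 46->33, delta=-13, new_sum=217+(-13)=204
Option D: A[2] 6->-8, delta=-14, new_sum=217+(-14)=203
Option E: A[0] 35->37, delta=2, new_sum=217+(2)=219

Answer: B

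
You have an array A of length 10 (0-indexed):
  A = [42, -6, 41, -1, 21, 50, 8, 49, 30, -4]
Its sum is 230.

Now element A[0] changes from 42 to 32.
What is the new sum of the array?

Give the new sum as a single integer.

Answer: 220

Derivation:
Old value at index 0: 42
New value at index 0: 32
Delta = 32 - 42 = -10
New sum = old_sum + delta = 230 + (-10) = 220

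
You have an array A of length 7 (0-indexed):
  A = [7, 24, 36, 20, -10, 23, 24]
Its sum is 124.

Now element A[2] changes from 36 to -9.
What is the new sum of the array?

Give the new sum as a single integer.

Old value at index 2: 36
New value at index 2: -9
Delta = -9 - 36 = -45
New sum = old_sum + delta = 124 + (-45) = 79

Answer: 79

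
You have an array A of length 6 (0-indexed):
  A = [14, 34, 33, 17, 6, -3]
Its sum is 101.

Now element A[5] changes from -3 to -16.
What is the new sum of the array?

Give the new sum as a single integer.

Old value at index 5: -3
New value at index 5: -16
Delta = -16 - -3 = -13
New sum = old_sum + delta = 101 + (-13) = 88

Answer: 88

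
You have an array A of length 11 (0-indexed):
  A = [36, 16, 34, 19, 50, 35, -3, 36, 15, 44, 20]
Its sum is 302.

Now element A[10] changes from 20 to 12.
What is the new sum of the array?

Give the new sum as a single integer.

Answer: 294

Derivation:
Old value at index 10: 20
New value at index 10: 12
Delta = 12 - 20 = -8
New sum = old_sum + delta = 302 + (-8) = 294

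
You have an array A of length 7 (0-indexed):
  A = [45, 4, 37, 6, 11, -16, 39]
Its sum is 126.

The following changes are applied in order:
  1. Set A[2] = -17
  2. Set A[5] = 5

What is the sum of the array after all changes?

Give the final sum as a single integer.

Initial sum: 126
Change 1: A[2] 37 -> -17, delta = -54, sum = 72
Change 2: A[5] -16 -> 5, delta = 21, sum = 93

Answer: 93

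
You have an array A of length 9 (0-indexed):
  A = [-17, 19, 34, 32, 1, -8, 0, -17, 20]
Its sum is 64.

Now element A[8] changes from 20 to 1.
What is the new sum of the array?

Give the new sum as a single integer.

Old value at index 8: 20
New value at index 8: 1
Delta = 1 - 20 = -19
New sum = old_sum + delta = 64 + (-19) = 45

Answer: 45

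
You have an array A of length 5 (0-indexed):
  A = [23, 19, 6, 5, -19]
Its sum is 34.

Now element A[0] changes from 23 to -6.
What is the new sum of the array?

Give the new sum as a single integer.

Old value at index 0: 23
New value at index 0: -6
Delta = -6 - 23 = -29
New sum = old_sum + delta = 34 + (-29) = 5

Answer: 5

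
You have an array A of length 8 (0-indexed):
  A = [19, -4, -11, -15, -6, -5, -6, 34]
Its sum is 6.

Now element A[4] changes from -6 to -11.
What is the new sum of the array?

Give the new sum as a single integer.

Answer: 1

Derivation:
Old value at index 4: -6
New value at index 4: -11
Delta = -11 - -6 = -5
New sum = old_sum + delta = 6 + (-5) = 1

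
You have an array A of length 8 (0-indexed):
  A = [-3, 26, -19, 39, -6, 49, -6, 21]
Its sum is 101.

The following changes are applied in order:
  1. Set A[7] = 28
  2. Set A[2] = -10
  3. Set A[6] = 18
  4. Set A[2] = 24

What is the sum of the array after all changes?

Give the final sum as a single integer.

Answer: 175

Derivation:
Initial sum: 101
Change 1: A[7] 21 -> 28, delta = 7, sum = 108
Change 2: A[2] -19 -> -10, delta = 9, sum = 117
Change 3: A[6] -6 -> 18, delta = 24, sum = 141
Change 4: A[2] -10 -> 24, delta = 34, sum = 175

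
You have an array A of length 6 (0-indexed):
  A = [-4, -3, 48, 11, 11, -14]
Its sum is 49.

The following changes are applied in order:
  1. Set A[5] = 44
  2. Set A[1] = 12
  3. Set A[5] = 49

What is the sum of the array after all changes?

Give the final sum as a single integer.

Initial sum: 49
Change 1: A[5] -14 -> 44, delta = 58, sum = 107
Change 2: A[1] -3 -> 12, delta = 15, sum = 122
Change 3: A[5] 44 -> 49, delta = 5, sum = 127

Answer: 127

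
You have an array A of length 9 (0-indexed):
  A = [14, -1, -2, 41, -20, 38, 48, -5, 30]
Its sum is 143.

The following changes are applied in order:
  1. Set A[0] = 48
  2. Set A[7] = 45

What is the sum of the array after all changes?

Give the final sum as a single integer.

Initial sum: 143
Change 1: A[0] 14 -> 48, delta = 34, sum = 177
Change 2: A[7] -5 -> 45, delta = 50, sum = 227

Answer: 227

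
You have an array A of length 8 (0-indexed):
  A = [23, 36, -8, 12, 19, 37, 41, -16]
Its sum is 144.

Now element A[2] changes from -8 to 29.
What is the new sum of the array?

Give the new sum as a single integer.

Answer: 181

Derivation:
Old value at index 2: -8
New value at index 2: 29
Delta = 29 - -8 = 37
New sum = old_sum + delta = 144 + (37) = 181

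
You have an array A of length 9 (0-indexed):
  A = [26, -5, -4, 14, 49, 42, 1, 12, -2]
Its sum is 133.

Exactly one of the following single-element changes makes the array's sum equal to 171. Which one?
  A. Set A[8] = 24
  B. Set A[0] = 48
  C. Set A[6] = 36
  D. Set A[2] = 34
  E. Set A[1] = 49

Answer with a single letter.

Option A: A[8] -2->24, delta=26, new_sum=133+(26)=159
Option B: A[0] 26->48, delta=22, new_sum=133+(22)=155
Option C: A[6] 1->36, delta=35, new_sum=133+(35)=168
Option D: A[2] -4->34, delta=38, new_sum=133+(38)=171 <-- matches target
Option E: A[1] -5->49, delta=54, new_sum=133+(54)=187

Answer: D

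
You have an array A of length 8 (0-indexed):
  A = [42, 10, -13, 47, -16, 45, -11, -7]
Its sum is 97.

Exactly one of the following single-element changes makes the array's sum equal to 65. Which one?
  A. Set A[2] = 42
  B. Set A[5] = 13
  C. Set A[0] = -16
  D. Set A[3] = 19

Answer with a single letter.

Option A: A[2] -13->42, delta=55, new_sum=97+(55)=152
Option B: A[5] 45->13, delta=-32, new_sum=97+(-32)=65 <-- matches target
Option C: A[0] 42->-16, delta=-58, new_sum=97+(-58)=39
Option D: A[3] 47->19, delta=-28, new_sum=97+(-28)=69

Answer: B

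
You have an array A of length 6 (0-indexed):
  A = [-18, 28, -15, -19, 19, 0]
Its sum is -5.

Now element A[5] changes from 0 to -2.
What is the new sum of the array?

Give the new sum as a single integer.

Old value at index 5: 0
New value at index 5: -2
Delta = -2 - 0 = -2
New sum = old_sum + delta = -5 + (-2) = -7

Answer: -7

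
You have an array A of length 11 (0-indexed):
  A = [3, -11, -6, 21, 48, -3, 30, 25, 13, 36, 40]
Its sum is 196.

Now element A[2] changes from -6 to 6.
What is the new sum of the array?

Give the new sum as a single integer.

Answer: 208

Derivation:
Old value at index 2: -6
New value at index 2: 6
Delta = 6 - -6 = 12
New sum = old_sum + delta = 196 + (12) = 208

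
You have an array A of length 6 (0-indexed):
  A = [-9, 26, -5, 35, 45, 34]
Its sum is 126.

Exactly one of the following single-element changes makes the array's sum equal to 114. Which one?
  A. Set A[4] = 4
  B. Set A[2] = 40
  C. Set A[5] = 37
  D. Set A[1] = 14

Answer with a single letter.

Answer: D

Derivation:
Option A: A[4] 45->4, delta=-41, new_sum=126+(-41)=85
Option B: A[2] -5->40, delta=45, new_sum=126+(45)=171
Option C: A[5] 34->37, delta=3, new_sum=126+(3)=129
Option D: A[1] 26->14, delta=-12, new_sum=126+(-12)=114 <-- matches target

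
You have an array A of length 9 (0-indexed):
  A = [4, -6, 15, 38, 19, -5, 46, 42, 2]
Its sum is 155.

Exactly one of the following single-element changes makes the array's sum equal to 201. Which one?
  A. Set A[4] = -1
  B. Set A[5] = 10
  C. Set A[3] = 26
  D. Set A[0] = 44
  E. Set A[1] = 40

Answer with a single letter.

Answer: E

Derivation:
Option A: A[4] 19->-1, delta=-20, new_sum=155+(-20)=135
Option B: A[5] -5->10, delta=15, new_sum=155+(15)=170
Option C: A[3] 38->26, delta=-12, new_sum=155+(-12)=143
Option D: A[0] 4->44, delta=40, new_sum=155+(40)=195
Option E: A[1] -6->40, delta=46, new_sum=155+(46)=201 <-- matches target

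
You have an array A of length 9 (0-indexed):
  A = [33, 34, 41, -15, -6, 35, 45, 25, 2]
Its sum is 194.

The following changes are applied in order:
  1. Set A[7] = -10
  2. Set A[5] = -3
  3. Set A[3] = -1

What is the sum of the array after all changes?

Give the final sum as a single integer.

Answer: 135

Derivation:
Initial sum: 194
Change 1: A[7] 25 -> -10, delta = -35, sum = 159
Change 2: A[5] 35 -> -3, delta = -38, sum = 121
Change 3: A[3] -15 -> -1, delta = 14, sum = 135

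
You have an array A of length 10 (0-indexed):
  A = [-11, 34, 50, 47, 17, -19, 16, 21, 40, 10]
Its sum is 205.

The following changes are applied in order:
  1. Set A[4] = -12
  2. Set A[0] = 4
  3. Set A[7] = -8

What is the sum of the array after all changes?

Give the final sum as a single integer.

Answer: 162

Derivation:
Initial sum: 205
Change 1: A[4] 17 -> -12, delta = -29, sum = 176
Change 2: A[0] -11 -> 4, delta = 15, sum = 191
Change 3: A[7] 21 -> -8, delta = -29, sum = 162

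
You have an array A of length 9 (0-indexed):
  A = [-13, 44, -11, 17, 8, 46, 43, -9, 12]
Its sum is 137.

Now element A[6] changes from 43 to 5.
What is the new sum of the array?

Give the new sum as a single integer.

Old value at index 6: 43
New value at index 6: 5
Delta = 5 - 43 = -38
New sum = old_sum + delta = 137 + (-38) = 99

Answer: 99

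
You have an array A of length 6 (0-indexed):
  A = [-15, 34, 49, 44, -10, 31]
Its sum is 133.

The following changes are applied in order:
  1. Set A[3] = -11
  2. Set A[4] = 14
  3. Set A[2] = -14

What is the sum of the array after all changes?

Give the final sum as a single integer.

Answer: 39

Derivation:
Initial sum: 133
Change 1: A[3] 44 -> -11, delta = -55, sum = 78
Change 2: A[4] -10 -> 14, delta = 24, sum = 102
Change 3: A[2] 49 -> -14, delta = -63, sum = 39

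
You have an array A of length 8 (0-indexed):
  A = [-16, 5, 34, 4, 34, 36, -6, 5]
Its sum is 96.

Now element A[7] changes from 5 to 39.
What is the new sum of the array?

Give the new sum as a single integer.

Old value at index 7: 5
New value at index 7: 39
Delta = 39 - 5 = 34
New sum = old_sum + delta = 96 + (34) = 130

Answer: 130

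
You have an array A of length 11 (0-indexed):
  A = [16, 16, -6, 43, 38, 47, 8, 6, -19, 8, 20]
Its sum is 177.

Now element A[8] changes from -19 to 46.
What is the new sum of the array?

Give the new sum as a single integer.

Old value at index 8: -19
New value at index 8: 46
Delta = 46 - -19 = 65
New sum = old_sum + delta = 177 + (65) = 242

Answer: 242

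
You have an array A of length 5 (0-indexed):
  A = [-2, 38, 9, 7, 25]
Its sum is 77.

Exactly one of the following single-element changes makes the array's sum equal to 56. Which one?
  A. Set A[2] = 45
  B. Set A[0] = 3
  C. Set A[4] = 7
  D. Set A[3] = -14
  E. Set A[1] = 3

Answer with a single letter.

Answer: D

Derivation:
Option A: A[2] 9->45, delta=36, new_sum=77+(36)=113
Option B: A[0] -2->3, delta=5, new_sum=77+(5)=82
Option C: A[4] 25->7, delta=-18, new_sum=77+(-18)=59
Option D: A[3] 7->-14, delta=-21, new_sum=77+(-21)=56 <-- matches target
Option E: A[1] 38->3, delta=-35, new_sum=77+(-35)=42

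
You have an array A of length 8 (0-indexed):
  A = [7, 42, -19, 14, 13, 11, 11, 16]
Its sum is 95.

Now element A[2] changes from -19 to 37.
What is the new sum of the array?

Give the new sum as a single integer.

Old value at index 2: -19
New value at index 2: 37
Delta = 37 - -19 = 56
New sum = old_sum + delta = 95 + (56) = 151

Answer: 151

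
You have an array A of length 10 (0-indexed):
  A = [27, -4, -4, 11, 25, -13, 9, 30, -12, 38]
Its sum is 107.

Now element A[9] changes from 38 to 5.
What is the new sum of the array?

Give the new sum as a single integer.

Old value at index 9: 38
New value at index 9: 5
Delta = 5 - 38 = -33
New sum = old_sum + delta = 107 + (-33) = 74

Answer: 74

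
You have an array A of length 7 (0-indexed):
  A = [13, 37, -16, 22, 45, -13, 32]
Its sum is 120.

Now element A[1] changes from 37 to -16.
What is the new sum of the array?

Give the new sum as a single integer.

Old value at index 1: 37
New value at index 1: -16
Delta = -16 - 37 = -53
New sum = old_sum + delta = 120 + (-53) = 67

Answer: 67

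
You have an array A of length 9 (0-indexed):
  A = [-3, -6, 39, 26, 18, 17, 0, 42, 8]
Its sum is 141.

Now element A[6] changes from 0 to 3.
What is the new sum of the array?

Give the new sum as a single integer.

Answer: 144

Derivation:
Old value at index 6: 0
New value at index 6: 3
Delta = 3 - 0 = 3
New sum = old_sum + delta = 141 + (3) = 144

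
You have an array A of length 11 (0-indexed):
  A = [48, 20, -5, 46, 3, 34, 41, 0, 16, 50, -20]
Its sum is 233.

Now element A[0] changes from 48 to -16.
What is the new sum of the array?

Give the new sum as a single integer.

Answer: 169

Derivation:
Old value at index 0: 48
New value at index 0: -16
Delta = -16 - 48 = -64
New sum = old_sum + delta = 233 + (-64) = 169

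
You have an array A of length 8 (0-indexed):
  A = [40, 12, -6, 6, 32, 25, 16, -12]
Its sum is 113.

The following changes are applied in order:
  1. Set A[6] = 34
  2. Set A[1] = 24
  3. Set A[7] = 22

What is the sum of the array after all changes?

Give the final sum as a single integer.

Answer: 177

Derivation:
Initial sum: 113
Change 1: A[6] 16 -> 34, delta = 18, sum = 131
Change 2: A[1] 12 -> 24, delta = 12, sum = 143
Change 3: A[7] -12 -> 22, delta = 34, sum = 177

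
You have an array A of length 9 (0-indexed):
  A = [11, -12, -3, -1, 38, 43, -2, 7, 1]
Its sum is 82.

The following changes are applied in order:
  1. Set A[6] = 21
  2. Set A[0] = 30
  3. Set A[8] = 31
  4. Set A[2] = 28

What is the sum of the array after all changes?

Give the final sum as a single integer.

Initial sum: 82
Change 1: A[6] -2 -> 21, delta = 23, sum = 105
Change 2: A[0] 11 -> 30, delta = 19, sum = 124
Change 3: A[8] 1 -> 31, delta = 30, sum = 154
Change 4: A[2] -3 -> 28, delta = 31, sum = 185

Answer: 185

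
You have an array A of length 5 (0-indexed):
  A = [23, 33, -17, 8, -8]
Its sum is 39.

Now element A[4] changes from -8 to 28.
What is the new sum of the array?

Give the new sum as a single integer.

Answer: 75

Derivation:
Old value at index 4: -8
New value at index 4: 28
Delta = 28 - -8 = 36
New sum = old_sum + delta = 39 + (36) = 75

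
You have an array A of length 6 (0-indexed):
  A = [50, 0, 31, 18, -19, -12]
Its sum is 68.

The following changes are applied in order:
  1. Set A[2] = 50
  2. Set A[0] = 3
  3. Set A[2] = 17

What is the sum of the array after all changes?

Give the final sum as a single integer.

Answer: 7

Derivation:
Initial sum: 68
Change 1: A[2] 31 -> 50, delta = 19, sum = 87
Change 2: A[0] 50 -> 3, delta = -47, sum = 40
Change 3: A[2] 50 -> 17, delta = -33, sum = 7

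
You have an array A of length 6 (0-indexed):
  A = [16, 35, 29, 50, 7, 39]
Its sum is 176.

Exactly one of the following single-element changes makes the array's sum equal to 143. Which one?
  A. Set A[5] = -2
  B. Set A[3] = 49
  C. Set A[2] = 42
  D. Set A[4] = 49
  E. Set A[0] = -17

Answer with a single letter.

Answer: E

Derivation:
Option A: A[5] 39->-2, delta=-41, new_sum=176+(-41)=135
Option B: A[3] 50->49, delta=-1, new_sum=176+(-1)=175
Option C: A[2] 29->42, delta=13, new_sum=176+(13)=189
Option D: A[4] 7->49, delta=42, new_sum=176+(42)=218
Option E: A[0] 16->-17, delta=-33, new_sum=176+(-33)=143 <-- matches target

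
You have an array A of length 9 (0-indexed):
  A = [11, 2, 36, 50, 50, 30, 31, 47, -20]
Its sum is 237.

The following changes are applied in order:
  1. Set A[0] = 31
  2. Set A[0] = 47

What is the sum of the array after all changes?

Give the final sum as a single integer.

Initial sum: 237
Change 1: A[0] 11 -> 31, delta = 20, sum = 257
Change 2: A[0] 31 -> 47, delta = 16, sum = 273

Answer: 273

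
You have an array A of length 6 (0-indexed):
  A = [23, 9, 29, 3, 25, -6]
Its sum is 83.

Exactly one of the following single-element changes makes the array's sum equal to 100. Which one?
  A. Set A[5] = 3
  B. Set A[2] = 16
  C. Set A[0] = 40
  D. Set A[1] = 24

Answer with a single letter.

Answer: C

Derivation:
Option A: A[5] -6->3, delta=9, new_sum=83+(9)=92
Option B: A[2] 29->16, delta=-13, new_sum=83+(-13)=70
Option C: A[0] 23->40, delta=17, new_sum=83+(17)=100 <-- matches target
Option D: A[1] 9->24, delta=15, new_sum=83+(15)=98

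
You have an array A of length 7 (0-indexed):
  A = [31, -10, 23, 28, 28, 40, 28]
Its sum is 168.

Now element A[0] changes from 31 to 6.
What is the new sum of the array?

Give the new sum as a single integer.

Answer: 143

Derivation:
Old value at index 0: 31
New value at index 0: 6
Delta = 6 - 31 = -25
New sum = old_sum + delta = 168 + (-25) = 143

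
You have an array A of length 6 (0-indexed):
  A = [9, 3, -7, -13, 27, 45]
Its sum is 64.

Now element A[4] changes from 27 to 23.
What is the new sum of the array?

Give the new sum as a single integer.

Answer: 60

Derivation:
Old value at index 4: 27
New value at index 4: 23
Delta = 23 - 27 = -4
New sum = old_sum + delta = 64 + (-4) = 60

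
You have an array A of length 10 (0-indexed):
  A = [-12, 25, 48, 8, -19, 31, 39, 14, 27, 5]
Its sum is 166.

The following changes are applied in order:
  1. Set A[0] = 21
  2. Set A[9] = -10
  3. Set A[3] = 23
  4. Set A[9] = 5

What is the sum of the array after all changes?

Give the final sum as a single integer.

Initial sum: 166
Change 1: A[0] -12 -> 21, delta = 33, sum = 199
Change 2: A[9] 5 -> -10, delta = -15, sum = 184
Change 3: A[3] 8 -> 23, delta = 15, sum = 199
Change 4: A[9] -10 -> 5, delta = 15, sum = 214

Answer: 214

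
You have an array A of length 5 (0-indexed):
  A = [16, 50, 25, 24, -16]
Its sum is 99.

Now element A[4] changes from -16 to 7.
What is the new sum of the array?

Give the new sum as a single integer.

Answer: 122

Derivation:
Old value at index 4: -16
New value at index 4: 7
Delta = 7 - -16 = 23
New sum = old_sum + delta = 99 + (23) = 122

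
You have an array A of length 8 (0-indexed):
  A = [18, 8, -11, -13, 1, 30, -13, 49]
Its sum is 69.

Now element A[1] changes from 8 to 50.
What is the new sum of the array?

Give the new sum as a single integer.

Old value at index 1: 8
New value at index 1: 50
Delta = 50 - 8 = 42
New sum = old_sum + delta = 69 + (42) = 111

Answer: 111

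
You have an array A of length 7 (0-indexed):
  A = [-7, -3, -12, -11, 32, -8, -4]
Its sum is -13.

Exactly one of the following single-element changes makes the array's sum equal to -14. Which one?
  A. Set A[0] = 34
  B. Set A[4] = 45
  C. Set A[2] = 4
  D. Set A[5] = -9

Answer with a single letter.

Option A: A[0] -7->34, delta=41, new_sum=-13+(41)=28
Option B: A[4] 32->45, delta=13, new_sum=-13+(13)=0
Option C: A[2] -12->4, delta=16, new_sum=-13+(16)=3
Option D: A[5] -8->-9, delta=-1, new_sum=-13+(-1)=-14 <-- matches target

Answer: D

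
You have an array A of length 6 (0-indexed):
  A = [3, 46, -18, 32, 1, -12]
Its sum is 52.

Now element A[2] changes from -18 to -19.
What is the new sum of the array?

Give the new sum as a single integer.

Old value at index 2: -18
New value at index 2: -19
Delta = -19 - -18 = -1
New sum = old_sum + delta = 52 + (-1) = 51

Answer: 51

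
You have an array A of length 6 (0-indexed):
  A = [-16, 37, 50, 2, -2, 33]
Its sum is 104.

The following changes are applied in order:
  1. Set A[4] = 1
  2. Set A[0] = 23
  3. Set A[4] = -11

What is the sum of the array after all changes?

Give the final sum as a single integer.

Answer: 134

Derivation:
Initial sum: 104
Change 1: A[4] -2 -> 1, delta = 3, sum = 107
Change 2: A[0] -16 -> 23, delta = 39, sum = 146
Change 3: A[4] 1 -> -11, delta = -12, sum = 134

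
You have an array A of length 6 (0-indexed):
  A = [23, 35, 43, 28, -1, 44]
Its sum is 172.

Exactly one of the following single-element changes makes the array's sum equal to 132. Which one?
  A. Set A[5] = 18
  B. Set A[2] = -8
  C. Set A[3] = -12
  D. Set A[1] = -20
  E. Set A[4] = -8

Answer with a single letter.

Answer: C

Derivation:
Option A: A[5] 44->18, delta=-26, new_sum=172+(-26)=146
Option B: A[2] 43->-8, delta=-51, new_sum=172+(-51)=121
Option C: A[3] 28->-12, delta=-40, new_sum=172+(-40)=132 <-- matches target
Option D: A[1] 35->-20, delta=-55, new_sum=172+(-55)=117
Option E: A[4] -1->-8, delta=-7, new_sum=172+(-7)=165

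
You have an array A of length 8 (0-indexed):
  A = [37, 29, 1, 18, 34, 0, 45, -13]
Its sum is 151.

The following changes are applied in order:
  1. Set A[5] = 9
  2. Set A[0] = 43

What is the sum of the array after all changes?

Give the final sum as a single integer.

Initial sum: 151
Change 1: A[5] 0 -> 9, delta = 9, sum = 160
Change 2: A[0] 37 -> 43, delta = 6, sum = 166

Answer: 166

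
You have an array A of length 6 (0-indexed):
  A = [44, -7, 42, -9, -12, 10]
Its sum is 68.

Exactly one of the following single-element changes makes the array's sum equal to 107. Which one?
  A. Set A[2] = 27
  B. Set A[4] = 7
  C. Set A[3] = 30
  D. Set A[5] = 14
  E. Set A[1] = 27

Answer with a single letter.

Answer: C

Derivation:
Option A: A[2] 42->27, delta=-15, new_sum=68+(-15)=53
Option B: A[4] -12->7, delta=19, new_sum=68+(19)=87
Option C: A[3] -9->30, delta=39, new_sum=68+(39)=107 <-- matches target
Option D: A[5] 10->14, delta=4, new_sum=68+(4)=72
Option E: A[1] -7->27, delta=34, new_sum=68+(34)=102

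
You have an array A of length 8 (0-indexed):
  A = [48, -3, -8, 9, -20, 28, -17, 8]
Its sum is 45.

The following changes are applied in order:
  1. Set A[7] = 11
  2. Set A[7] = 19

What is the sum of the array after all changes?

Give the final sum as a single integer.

Answer: 56

Derivation:
Initial sum: 45
Change 1: A[7] 8 -> 11, delta = 3, sum = 48
Change 2: A[7] 11 -> 19, delta = 8, sum = 56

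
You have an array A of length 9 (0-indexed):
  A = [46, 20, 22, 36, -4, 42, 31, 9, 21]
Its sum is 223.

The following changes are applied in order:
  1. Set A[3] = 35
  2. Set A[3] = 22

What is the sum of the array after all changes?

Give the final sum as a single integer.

Answer: 209

Derivation:
Initial sum: 223
Change 1: A[3] 36 -> 35, delta = -1, sum = 222
Change 2: A[3] 35 -> 22, delta = -13, sum = 209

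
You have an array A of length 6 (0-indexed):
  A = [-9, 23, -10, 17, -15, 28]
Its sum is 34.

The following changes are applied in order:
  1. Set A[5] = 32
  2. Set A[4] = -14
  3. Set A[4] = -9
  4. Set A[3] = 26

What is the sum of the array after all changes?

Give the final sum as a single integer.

Answer: 53

Derivation:
Initial sum: 34
Change 1: A[5] 28 -> 32, delta = 4, sum = 38
Change 2: A[4] -15 -> -14, delta = 1, sum = 39
Change 3: A[4] -14 -> -9, delta = 5, sum = 44
Change 4: A[3] 17 -> 26, delta = 9, sum = 53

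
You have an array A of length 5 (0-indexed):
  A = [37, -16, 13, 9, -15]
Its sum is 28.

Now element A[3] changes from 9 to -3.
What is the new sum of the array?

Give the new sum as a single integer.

Answer: 16

Derivation:
Old value at index 3: 9
New value at index 3: -3
Delta = -3 - 9 = -12
New sum = old_sum + delta = 28 + (-12) = 16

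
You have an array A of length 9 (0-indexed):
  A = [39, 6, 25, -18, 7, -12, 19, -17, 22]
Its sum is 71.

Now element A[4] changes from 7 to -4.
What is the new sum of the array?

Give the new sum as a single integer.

Answer: 60

Derivation:
Old value at index 4: 7
New value at index 4: -4
Delta = -4 - 7 = -11
New sum = old_sum + delta = 71 + (-11) = 60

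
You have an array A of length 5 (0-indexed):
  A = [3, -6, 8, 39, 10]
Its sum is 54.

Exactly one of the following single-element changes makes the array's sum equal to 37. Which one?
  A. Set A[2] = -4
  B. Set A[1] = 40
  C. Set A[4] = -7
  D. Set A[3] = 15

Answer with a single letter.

Option A: A[2] 8->-4, delta=-12, new_sum=54+(-12)=42
Option B: A[1] -6->40, delta=46, new_sum=54+(46)=100
Option C: A[4] 10->-7, delta=-17, new_sum=54+(-17)=37 <-- matches target
Option D: A[3] 39->15, delta=-24, new_sum=54+(-24)=30

Answer: C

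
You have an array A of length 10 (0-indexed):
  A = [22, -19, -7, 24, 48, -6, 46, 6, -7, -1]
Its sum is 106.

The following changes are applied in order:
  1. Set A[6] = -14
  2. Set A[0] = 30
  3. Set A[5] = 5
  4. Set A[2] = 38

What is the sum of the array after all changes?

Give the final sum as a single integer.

Answer: 110

Derivation:
Initial sum: 106
Change 1: A[6] 46 -> -14, delta = -60, sum = 46
Change 2: A[0] 22 -> 30, delta = 8, sum = 54
Change 3: A[5] -6 -> 5, delta = 11, sum = 65
Change 4: A[2] -7 -> 38, delta = 45, sum = 110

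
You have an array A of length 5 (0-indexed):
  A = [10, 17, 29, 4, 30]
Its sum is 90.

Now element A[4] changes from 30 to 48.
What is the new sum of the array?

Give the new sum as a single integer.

Answer: 108

Derivation:
Old value at index 4: 30
New value at index 4: 48
Delta = 48 - 30 = 18
New sum = old_sum + delta = 90 + (18) = 108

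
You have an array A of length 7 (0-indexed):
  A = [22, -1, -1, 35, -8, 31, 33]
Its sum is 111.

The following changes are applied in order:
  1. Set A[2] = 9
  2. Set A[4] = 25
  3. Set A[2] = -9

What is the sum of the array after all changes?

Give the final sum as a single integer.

Initial sum: 111
Change 1: A[2] -1 -> 9, delta = 10, sum = 121
Change 2: A[4] -8 -> 25, delta = 33, sum = 154
Change 3: A[2] 9 -> -9, delta = -18, sum = 136

Answer: 136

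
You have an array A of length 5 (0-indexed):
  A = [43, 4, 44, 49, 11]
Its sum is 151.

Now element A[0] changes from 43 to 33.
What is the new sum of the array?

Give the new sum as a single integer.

Answer: 141

Derivation:
Old value at index 0: 43
New value at index 0: 33
Delta = 33 - 43 = -10
New sum = old_sum + delta = 151 + (-10) = 141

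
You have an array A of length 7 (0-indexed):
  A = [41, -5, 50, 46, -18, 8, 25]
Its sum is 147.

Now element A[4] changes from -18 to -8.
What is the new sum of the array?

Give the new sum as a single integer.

Answer: 157

Derivation:
Old value at index 4: -18
New value at index 4: -8
Delta = -8 - -18 = 10
New sum = old_sum + delta = 147 + (10) = 157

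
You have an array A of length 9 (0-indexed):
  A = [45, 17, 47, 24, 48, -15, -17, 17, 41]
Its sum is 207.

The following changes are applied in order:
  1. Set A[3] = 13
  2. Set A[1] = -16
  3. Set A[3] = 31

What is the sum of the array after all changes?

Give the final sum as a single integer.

Answer: 181

Derivation:
Initial sum: 207
Change 1: A[3] 24 -> 13, delta = -11, sum = 196
Change 2: A[1] 17 -> -16, delta = -33, sum = 163
Change 3: A[3] 13 -> 31, delta = 18, sum = 181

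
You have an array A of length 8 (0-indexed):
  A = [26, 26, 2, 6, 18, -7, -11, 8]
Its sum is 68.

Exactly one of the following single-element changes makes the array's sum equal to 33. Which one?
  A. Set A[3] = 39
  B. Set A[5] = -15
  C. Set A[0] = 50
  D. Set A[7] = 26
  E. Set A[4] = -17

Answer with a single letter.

Option A: A[3] 6->39, delta=33, new_sum=68+(33)=101
Option B: A[5] -7->-15, delta=-8, new_sum=68+(-8)=60
Option C: A[0] 26->50, delta=24, new_sum=68+(24)=92
Option D: A[7] 8->26, delta=18, new_sum=68+(18)=86
Option E: A[4] 18->-17, delta=-35, new_sum=68+(-35)=33 <-- matches target

Answer: E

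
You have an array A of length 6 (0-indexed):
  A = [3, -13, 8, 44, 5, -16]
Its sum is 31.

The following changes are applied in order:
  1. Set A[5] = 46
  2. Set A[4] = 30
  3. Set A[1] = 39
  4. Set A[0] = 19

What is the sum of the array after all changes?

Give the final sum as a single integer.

Initial sum: 31
Change 1: A[5] -16 -> 46, delta = 62, sum = 93
Change 2: A[4] 5 -> 30, delta = 25, sum = 118
Change 3: A[1] -13 -> 39, delta = 52, sum = 170
Change 4: A[0] 3 -> 19, delta = 16, sum = 186

Answer: 186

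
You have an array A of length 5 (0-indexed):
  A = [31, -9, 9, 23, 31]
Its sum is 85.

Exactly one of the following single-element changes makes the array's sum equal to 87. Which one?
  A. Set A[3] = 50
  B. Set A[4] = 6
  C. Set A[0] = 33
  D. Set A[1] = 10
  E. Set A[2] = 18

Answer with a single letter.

Option A: A[3] 23->50, delta=27, new_sum=85+(27)=112
Option B: A[4] 31->6, delta=-25, new_sum=85+(-25)=60
Option C: A[0] 31->33, delta=2, new_sum=85+(2)=87 <-- matches target
Option D: A[1] -9->10, delta=19, new_sum=85+(19)=104
Option E: A[2] 9->18, delta=9, new_sum=85+(9)=94

Answer: C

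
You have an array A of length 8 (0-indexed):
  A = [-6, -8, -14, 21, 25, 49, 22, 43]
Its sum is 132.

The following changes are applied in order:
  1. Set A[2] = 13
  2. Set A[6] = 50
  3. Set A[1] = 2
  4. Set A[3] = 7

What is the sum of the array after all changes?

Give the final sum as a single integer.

Answer: 183

Derivation:
Initial sum: 132
Change 1: A[2] -14 -> 13, delta = 27, sum = 159
Change 2: A[6] 22 -> 50, delta = 28, sum = 187
Change 3: A[1] -8 -> 2, delta = 10, sum = 197
Change 4: A[3] 21 -> 7, delta = -14, sum = 183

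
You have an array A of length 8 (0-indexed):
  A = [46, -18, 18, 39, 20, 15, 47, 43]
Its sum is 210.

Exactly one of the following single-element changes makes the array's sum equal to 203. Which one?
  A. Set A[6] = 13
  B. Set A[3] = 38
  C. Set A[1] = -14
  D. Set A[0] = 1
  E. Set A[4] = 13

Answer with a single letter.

Answer: E

Derivation:
Option A: A[6] 47->13, delta=-34, new_sum=210+(-34)=176
Option B: A[3] 39->38, delta=-1, new_sum=210+(-1)=209
Option C: A[1] -18->-14, delta=4, new_sum=210+(4)=214
Option D: A[0] 46->1, delta=-45, new_sum=210+(-45)=165
Option E: A[4] 20->13, delta=-7, new_sum=210+(-7)=203 <-- matches target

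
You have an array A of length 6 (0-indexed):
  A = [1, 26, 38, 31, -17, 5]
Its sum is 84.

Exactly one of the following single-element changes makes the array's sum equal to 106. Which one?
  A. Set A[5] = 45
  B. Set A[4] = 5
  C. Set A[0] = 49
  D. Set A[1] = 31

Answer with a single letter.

Option A: A[5] 5->45, delta=40, new_sum=84+(40)=124
Option B: A[4] -17->5, delta=22, new_sum=84+(22)=106 <-- matches target
Option C: A[0] 1->49, delta=48, new_sum=84+(48)=132
Option D: A[1] 26->31, delta=5, new_sum=84+(5)=89

Answer: B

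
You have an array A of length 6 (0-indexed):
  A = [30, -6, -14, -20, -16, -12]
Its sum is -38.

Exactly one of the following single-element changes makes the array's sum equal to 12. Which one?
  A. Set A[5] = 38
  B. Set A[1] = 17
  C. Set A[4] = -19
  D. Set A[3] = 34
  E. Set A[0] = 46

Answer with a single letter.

Answer: A

Derivation:
Option A: A[5] -12->38, delta=50, new_sum=-38+(50)=12 <-- matches target
Option B: A[1] -6->17, delta=23, new_sum=-38+(23)=-15
Option C: A[4] -16->-19, delta=-3, new_sum=-38+(-3)=-41
Option D: A[3] -20->34, delta=54, new_sum=-38+(54)=16
Option E: A[0] 30->46, delta=16, new_sum=-38+(16)=-22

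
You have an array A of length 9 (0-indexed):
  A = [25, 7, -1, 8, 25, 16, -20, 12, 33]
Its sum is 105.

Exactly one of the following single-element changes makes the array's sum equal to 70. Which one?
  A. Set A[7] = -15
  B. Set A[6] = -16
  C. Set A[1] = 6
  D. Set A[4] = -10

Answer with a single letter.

Option A: A[7] 12->-15, delta=-27, new_sum=105+(-27)=78
Option B: A[6] -20->-16, delta=4, new_sum=105+(4)=109
Option C: A[1] 7->6, delta=-1, new_sum=105+(-1)=104
Option D: A[4] 25->-10, delta=-35, new_sum=105+(-35)=70 <-- matches target

Answer: D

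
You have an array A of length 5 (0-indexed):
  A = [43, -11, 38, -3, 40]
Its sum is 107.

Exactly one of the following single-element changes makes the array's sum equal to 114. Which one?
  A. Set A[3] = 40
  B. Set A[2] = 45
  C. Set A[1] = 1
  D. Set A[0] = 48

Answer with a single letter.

Answer: B

Derivation:
Option A: A[3] -3->40, delta=43, new_sum=107+(43)=150
Option B: A[2] 38->45, delta=7, new_sum=107+(7)=114 <-- matches target
Option C: A[1] -11->1, delta=12, new_sum=107+(12)=119
Option D: A[0] 43->48, delta=5, new_sum=107+(5)=112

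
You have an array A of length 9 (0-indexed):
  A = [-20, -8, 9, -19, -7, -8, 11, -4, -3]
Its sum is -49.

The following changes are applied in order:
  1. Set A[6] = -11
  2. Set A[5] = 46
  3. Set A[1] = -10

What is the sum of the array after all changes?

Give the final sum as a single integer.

Initial sum: -49
Change 1: A[6] 11 -> -11, delta = -22, sum = -71
Change 2: A[5] -8 -> 46, delta = 54, sum = -17
Change 3: A[1] -8 -> -10, delta = -2, sum = -19

Answer: -19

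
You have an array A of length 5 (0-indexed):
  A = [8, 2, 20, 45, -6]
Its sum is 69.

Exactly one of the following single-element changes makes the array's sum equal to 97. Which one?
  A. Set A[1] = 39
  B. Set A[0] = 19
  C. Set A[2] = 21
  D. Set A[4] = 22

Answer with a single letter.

Answer: D

Derivation:
Option A: A[1] 2->39, delta=37, new_sum=69+(37)=106
Option B: A[0] 8->19, delta=11, new_sum=69+(11)=80
Option C: A[2] 20->21, delta=1, new_sum=69+(1)=70
Option D: A[4] -6->22, delta=28, new_sum=69+(28)=97 <-- matches target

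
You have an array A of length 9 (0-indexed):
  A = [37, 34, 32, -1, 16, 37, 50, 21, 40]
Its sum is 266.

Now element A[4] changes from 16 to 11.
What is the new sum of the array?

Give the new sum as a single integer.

Answer: 261

Derivation:
Old value at index 4: 16
New value at index 4: 11
Delta = 11 - 16 = -5
New sum = old_sum + delta = 266 + (-5) = 261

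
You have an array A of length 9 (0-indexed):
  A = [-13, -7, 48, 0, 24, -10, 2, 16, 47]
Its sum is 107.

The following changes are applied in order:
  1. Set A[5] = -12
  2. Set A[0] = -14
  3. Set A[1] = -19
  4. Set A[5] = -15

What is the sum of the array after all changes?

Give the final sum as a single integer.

Initial sum: 107
Change 1: A[5] -10 -> -12, delta = -2, sum = 105
Change 2: A[0] -13 -> -14, delta = -1, sum = 104
Change 3: A[1] -7 -> -19, delta = -12, sum = 92
Change 4: A[5] -12 -> -15, delta = -3, sum = 89

Answer: 89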